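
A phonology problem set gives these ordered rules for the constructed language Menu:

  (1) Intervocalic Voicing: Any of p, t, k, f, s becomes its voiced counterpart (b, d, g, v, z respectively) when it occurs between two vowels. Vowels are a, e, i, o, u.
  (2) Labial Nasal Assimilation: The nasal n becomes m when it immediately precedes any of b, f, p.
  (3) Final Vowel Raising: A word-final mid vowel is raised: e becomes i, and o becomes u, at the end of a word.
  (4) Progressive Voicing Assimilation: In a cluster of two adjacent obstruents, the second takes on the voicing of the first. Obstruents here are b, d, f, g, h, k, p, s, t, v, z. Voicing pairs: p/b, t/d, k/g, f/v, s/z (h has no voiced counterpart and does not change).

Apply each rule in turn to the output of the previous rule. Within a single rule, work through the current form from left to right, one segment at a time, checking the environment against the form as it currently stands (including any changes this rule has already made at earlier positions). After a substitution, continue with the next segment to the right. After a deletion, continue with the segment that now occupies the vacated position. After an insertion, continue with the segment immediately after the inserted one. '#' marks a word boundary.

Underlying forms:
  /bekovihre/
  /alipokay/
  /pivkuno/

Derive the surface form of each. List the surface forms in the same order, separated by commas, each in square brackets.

[begovihri], [alibogay], [pivgunu]

/bekovihre/:
  (1) Intervocalic Voicing: [bekovihre] → [begovihre]
  (2) Labial Nasal Assimilation: no change — [begovihre]
  (3) Final Vowel Raising: [begovihre] → [begovihri]
  (4) Progressive Voicing Assimilation: no change — [begovihri]
/alipokay/:
  (1) Intervocalic Voicing: [alipokay] → [alibogay]
  (2) Labial Nasal Assimilation: no change — [alibogay]
  (3) Final Vowel Raising: no change — [alibogay]
  (4) Progressive Voicing Assimilation: no change — [alibogay]
/pivkuno/:
  (1) Intervocalic Voicing: no change — [pivkuno]
  (2) Labial Nasal Assimilation: no change — [pivkuno]
  (3) Final Vowel Raising: [pivkuno] → [pivkunu]
  (4) Progressive Voicing Assimilation: [pivkunu] → [pivgunu]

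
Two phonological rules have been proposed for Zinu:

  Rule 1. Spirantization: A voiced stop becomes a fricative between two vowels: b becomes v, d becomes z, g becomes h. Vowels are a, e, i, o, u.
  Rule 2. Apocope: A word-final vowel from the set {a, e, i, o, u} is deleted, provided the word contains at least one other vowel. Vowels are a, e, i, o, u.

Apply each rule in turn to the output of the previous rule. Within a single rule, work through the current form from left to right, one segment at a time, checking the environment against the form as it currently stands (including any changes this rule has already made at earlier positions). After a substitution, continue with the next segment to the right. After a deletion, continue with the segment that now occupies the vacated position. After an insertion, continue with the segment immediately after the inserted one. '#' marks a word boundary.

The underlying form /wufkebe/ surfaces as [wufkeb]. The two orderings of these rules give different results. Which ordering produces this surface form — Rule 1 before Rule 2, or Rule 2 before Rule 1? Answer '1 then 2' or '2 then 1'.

Order 1 then 2:
  1 Spirantization: [wufkebe] → [wufkeve]
  2 Apocope: [wufkeve] → [wufkev]
  result: [wufkev]
Order 2 then 1:
  2 Apocope: [wufkebe] → [wufkeb]
  1 Spirantization: no change — [wufkeb]
  result: [wufkeb]

2 then 1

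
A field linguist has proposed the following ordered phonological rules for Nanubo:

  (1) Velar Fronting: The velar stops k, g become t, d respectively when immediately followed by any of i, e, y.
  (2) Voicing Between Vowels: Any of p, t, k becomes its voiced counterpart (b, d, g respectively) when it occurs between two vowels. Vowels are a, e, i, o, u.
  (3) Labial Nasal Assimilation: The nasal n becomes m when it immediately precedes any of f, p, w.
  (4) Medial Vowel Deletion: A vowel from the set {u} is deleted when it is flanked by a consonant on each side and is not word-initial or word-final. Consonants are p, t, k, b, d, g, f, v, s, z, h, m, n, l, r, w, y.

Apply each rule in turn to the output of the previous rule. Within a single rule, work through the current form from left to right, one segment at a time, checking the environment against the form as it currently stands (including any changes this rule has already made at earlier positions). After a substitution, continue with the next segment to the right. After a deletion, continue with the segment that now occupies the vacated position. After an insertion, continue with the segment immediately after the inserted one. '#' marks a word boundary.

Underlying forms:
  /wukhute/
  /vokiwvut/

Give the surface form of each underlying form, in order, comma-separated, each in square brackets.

/wukhute/:
  (1) Velar Fronting: no change — [wukhute]
  (2) Voicing Between Vowels: [wukhute] → [wukhude]
  (3) Labial Nasal Assimilation: no change — [wukhude]
  (4) Medial Vowel Deletion: [wukhude] → [wkhde]
/vokiwvut/:
  (1) Velar Fronting: [vokiwvut] → [votiwvut]
  (2) Voicing Between Vowels: [votiwvut] → [vodiwvut]
  (3) Labial Nasal Assimilation: no change — [vodiwvut]
  (4) Medial Vowel Deletion: [vodiwvut] → [vodiwvt]

[wkhde], [vodiwvt]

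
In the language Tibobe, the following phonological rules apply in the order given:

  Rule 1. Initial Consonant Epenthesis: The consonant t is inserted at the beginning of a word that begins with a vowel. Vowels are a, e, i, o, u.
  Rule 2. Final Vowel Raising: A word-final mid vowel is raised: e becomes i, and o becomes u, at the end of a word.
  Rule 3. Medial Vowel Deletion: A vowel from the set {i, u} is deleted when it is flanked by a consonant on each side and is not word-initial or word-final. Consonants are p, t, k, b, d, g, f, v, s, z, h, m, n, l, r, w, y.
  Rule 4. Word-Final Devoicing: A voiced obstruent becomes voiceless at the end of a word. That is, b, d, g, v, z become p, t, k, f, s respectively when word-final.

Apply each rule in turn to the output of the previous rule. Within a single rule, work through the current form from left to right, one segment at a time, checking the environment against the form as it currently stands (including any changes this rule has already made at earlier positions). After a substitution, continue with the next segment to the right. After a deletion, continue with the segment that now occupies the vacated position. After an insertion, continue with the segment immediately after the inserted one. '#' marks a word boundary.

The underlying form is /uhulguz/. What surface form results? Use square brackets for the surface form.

Rule 1 Initial Consonant Epenthesis: [uhulguz] → [tuhulguz]
Rule 2 Final Vowel Raising: no change — [tuhulguz]
Rule 3 Medial Vowel Deletion: [tuhulguz] → [thlgz]
Rule 4 Word-Final Devoicing: [thlgz] → [thlgs]

[thlgs]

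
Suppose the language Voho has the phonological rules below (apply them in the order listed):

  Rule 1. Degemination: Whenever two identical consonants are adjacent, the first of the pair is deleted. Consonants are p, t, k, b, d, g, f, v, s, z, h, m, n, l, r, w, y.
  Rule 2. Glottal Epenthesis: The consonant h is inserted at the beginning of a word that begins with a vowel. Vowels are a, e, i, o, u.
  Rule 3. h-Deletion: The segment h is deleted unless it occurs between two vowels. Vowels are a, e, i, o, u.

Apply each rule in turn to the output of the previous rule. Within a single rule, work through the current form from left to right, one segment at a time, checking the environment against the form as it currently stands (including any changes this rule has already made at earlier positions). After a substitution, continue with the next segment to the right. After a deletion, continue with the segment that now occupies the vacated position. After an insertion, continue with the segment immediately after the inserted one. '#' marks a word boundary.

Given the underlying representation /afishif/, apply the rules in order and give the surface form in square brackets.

Rule 1 Degemination: no change — [afishif]
Rule 2 Glottal Epenthesis: [afishif] → [hafishif]
Rule 3 h-Deletion: [hafishif] → [afisif]

[afisif]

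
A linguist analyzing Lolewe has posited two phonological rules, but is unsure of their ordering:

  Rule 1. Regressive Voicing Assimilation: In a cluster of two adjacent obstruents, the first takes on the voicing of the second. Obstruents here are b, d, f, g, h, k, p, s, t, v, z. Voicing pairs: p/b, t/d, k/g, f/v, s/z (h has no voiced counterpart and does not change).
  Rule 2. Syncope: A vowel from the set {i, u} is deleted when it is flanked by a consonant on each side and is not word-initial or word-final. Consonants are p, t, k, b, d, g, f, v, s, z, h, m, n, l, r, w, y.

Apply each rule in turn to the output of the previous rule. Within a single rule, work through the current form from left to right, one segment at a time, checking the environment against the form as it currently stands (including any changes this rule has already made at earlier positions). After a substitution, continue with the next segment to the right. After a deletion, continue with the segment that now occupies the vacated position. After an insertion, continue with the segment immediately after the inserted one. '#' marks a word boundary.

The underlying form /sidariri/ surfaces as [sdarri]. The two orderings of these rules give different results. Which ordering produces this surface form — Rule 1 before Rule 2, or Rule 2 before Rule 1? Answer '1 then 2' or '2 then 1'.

1 then 2

Order 1 then 2:
  1 Regressive Voicing Assimilation: no change — [sidariri]
  2 Syncope: [sidariri] → [sdarri]
  result: [sdarri]
Order 2 then 1:
  2 Syncope: [sidariri] → [sdarri]
  1 Regressive Voicing Assimilation: [sdarri] → [zdarri]
  result: [zdarri]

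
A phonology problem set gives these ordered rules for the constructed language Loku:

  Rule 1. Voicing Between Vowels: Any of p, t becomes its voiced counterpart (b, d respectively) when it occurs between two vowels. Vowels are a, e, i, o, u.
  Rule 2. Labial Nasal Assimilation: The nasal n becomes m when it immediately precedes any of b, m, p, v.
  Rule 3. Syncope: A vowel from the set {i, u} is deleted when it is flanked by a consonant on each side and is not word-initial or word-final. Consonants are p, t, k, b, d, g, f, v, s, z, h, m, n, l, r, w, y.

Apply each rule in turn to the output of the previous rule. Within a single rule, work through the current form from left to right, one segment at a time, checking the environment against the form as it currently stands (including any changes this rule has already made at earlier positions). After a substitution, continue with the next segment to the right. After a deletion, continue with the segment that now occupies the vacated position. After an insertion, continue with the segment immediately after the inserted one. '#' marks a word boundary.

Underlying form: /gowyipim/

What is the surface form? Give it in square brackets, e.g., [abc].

Rule 1 Voicing Between Vowels: [gowyipim] → [gowyibim]
Rule 2 Labial Nasal Assimilation: no change — [gowyibim]
Rule 3 Syncope: [gowyibim] → [gowybm]

[gowybm]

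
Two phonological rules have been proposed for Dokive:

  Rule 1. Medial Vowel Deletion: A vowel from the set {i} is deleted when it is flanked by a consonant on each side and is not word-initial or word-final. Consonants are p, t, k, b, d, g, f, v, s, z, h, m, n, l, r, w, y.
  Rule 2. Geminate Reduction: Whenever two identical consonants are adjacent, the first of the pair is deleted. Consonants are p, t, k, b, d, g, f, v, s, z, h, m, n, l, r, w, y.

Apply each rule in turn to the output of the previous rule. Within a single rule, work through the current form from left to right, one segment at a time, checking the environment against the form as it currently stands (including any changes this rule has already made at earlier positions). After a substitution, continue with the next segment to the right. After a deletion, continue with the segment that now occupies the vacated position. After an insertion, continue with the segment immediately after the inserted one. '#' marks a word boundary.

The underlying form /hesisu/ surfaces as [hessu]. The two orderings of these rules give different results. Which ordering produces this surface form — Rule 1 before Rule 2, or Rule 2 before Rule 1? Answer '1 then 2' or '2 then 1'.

Order 1 then 2:
  1 Medial Vowel Deletion: [hesisu] → [hessu]
  2 Geminate Reduction: [hessu] → [hesu]
  result: [hesu]
Order 2 then 1:
  2 Geminate Reduction: no change — [hesisu]
  1 Medial Vowel Deletion: [hesisu] → [hessu]
  result: [hessu]

2 then 1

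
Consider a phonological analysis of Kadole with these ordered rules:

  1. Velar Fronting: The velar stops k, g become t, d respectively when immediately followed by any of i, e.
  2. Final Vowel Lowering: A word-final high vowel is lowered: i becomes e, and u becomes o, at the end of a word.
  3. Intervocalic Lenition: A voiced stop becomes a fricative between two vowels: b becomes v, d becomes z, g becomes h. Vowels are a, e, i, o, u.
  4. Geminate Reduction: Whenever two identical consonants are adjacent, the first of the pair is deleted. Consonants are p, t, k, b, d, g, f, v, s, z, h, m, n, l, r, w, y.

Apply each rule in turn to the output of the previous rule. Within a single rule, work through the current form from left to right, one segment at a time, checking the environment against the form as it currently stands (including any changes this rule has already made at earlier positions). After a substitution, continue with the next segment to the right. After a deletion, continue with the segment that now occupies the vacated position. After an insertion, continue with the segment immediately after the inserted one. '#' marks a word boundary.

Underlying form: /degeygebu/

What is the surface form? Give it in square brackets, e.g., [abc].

[dezeydevo]

1 Velar Fronting: [degeygebu] → [dedeydebu]
2 Final Vowel Lowering: [dedeydebu] → [dedeydebo]
3 Intervocalic Lenition: [dedeydebo] → [dezeydevo]
4 Geminate Reduction: no change — [dezeydevo]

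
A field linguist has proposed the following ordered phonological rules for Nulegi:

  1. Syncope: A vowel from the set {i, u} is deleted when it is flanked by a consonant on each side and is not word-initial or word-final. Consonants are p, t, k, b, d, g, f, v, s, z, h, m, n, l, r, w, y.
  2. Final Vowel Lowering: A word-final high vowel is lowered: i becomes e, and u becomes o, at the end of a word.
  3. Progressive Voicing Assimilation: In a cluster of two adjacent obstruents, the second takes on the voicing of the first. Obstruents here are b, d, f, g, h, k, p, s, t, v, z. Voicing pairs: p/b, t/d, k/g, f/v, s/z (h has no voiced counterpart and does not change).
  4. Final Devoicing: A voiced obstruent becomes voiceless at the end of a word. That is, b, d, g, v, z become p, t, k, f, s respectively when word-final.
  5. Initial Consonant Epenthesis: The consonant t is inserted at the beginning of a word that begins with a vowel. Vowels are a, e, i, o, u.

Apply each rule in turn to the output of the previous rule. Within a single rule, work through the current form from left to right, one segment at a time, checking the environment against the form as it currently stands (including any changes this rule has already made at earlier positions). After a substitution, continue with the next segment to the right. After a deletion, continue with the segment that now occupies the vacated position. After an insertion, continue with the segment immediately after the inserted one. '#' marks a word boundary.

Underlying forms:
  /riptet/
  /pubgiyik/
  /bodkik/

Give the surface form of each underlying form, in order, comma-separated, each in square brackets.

[rptet], [ppkyk], [bodgk]

/riptet/:
  1 Syncope: [riptet] → [rptet]
  2 Final Vowel Lowering: no change — [rptet]
  3 Progressive Voicing Assimilation: no change — [rptet]
  4 Final Devoicing: no change — [rptet]
  5 Initial Consonant Epenthesis: no change — [rptet]
/pubgiyik/:
  1 Syncope: [pubgiyik] → [pbgyk]
  2 Final Vowel Lowering: no change — [pbgyk]
  3 Progressive Voicing Assimilation: [pbgyk] → [ppkyk]
  4 Final Devoicing: no change — [ppkyk]
  5 Initial Consonant Epenthesis: no change — [ppkyk]
/bodkik/:
  1 Syncope: [bodkik] → [bodkk]
  2 Final Vowel Lowering: no change — [bodkk]
  3 Progressive Voicing Assimilation: [bodkk] → [bodgg]
  4 Final Devoicing: [bodgg] → [bodgk]
  5 Initial Consonant Epenthesis: no change — [bodgk]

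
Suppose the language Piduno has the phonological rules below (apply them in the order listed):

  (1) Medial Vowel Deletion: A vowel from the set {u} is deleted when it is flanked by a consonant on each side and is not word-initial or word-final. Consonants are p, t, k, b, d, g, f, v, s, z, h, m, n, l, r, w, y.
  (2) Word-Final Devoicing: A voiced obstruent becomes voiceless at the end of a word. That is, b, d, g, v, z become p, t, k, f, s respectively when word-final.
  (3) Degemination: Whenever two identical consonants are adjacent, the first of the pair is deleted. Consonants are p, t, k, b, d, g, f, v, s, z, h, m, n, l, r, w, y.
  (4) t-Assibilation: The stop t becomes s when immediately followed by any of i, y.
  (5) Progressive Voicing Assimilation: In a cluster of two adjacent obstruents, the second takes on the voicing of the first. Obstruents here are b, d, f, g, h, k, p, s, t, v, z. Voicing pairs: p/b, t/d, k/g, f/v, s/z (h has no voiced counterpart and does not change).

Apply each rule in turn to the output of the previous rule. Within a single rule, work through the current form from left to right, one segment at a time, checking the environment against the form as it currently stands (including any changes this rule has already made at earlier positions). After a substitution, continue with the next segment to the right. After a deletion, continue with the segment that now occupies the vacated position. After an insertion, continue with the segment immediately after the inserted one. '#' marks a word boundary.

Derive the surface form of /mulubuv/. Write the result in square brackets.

[mlbv]

(1) Medial Vowel Deletion: [mulubuv] → [mlbv]
(2) Word-Final Devoicing: [mlbv] → [mlbf]
(3) Degemination: no change — [mlbf]
(4) t-Assibilation: no change — [mlbf]
(5) Progressive Voicing Assimilation: [mlbf] → [mlbv]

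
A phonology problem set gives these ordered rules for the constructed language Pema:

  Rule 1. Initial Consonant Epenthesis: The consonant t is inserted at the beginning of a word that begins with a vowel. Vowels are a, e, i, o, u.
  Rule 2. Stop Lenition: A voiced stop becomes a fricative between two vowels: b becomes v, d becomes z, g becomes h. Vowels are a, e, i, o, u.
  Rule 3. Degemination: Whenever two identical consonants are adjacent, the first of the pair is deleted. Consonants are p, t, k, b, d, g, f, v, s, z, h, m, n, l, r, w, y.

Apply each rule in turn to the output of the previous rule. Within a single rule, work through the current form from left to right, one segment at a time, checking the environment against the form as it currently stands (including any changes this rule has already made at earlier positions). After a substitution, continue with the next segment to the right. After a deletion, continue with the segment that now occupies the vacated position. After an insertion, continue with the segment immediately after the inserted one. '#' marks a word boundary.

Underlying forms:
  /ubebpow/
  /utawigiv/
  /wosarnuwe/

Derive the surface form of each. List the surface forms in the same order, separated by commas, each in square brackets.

[tuvebpow], [tutawihiv], [wosarnuwe]

/ubebpow/:
  Rule 1 Initial Consonant Epenthesis: [ubebpow] → [tubebpow]
  Rule 2 Stop Lenition: [tubebpow] → [tuvebpow]
  Rule 3 Degemination: no change — [tuvebpow]
/utawigiv/:
  Rule 1 Initial Consonant Epenthesis: [utawigiv] → [tutawigiv]
  Rule 2 Stop Lenition: [tutawigiv] → [tutawihiv]
  Rule 3 Degemination: no change — [tutawihiv]
/wosarnuwe/:
  Rule 1 Initial Consonant Epenthesis: no change — [wosarnuwe]
  Rule 2 Stop Lenition: no change — [wosarnuwe]
  Rule 3 Degemination: no change — [wosarnuwe]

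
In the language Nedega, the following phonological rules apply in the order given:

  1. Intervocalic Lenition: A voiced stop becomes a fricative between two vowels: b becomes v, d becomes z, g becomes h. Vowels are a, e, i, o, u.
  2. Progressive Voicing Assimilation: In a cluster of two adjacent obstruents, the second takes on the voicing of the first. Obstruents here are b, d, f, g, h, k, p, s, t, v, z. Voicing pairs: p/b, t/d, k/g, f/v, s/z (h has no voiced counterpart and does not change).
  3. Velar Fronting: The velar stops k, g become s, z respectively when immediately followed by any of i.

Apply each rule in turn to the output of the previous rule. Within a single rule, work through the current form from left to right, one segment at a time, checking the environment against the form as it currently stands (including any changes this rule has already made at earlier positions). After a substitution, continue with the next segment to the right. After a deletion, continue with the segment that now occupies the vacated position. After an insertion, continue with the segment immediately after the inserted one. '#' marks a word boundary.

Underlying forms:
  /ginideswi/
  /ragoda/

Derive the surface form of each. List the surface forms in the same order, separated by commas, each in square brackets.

/ginideswi/:
  1 Intervocalic Lenition: [ginideswi] → [ginizeswi]
  2 Progressive Voicing Assimilation: no change — [ginizeswi]
  3 Velar Fronting: [ginizeswi] → [zinizeswi]
/ragoda/:
  1 Intervocalic Lenition: [ragoda] → [rahoza]
  2 Progressive Voicing Assimilation: no change — [rahoza]
  3 Velar Fronting: no change — [rahoza]

[zinizeswi], [rahoza]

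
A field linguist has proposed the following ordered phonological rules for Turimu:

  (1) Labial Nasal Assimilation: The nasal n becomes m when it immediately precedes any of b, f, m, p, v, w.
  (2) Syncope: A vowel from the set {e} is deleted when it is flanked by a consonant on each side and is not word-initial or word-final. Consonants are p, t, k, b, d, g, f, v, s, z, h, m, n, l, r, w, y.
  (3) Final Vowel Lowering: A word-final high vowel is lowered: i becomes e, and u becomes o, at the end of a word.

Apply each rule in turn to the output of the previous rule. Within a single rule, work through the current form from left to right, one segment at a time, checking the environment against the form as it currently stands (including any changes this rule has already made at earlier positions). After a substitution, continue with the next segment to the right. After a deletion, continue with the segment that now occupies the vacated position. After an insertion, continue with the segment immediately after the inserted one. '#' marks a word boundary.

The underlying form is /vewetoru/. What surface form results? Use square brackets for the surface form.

[vwtoro]

(1) Labial Nasal Assimilation: no change — [vewetoru]
(2) Syncope: [vewetoru] → [vwtoru]
(3) Final Vowel Lowering: [vwtoru] → [vwtoro]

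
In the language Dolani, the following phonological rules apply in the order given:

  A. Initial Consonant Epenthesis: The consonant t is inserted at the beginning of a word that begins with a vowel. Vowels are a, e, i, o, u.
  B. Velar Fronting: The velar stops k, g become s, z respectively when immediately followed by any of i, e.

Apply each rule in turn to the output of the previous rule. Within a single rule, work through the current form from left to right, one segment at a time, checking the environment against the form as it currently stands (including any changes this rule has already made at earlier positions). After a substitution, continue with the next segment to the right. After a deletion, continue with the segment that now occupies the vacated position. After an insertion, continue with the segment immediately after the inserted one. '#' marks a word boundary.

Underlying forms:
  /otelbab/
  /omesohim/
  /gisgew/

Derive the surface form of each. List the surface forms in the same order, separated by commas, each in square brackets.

[totelbab], [tomesohim], [ziszew]

/otelbab/:
  A Initial Consonant Epenthesis: [otelbab] → [totelbab]
  B Velar Fronting: no change — [totelbab]
/omesohim/:
  A Initial Consonant Epenthesis: [omesohim] → [tomesohim]
  B Velar Fronting: no change — [tomesohim]
/gisgew/:
  A Initial Consonant Epenthesis: no change — [gisgew]
  B Velar Fronting: [gisgew] → [ziszew]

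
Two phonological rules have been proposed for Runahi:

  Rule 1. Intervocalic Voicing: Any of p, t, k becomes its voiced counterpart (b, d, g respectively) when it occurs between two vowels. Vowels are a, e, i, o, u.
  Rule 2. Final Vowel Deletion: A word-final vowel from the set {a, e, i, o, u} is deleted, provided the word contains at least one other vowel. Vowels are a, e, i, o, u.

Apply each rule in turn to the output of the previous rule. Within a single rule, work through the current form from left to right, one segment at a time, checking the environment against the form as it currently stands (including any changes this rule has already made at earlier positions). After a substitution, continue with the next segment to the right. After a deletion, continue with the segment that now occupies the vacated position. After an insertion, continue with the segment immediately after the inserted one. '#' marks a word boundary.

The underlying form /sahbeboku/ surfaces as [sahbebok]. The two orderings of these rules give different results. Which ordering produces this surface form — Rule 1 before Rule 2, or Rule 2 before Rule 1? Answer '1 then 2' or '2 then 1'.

Order 1 then 2:
  1 Intervocalic Voicing: [sahbeboku] → [sahbebogu]
  2 Final Vowel Deletion: [sahbebogu] → [sahbebog]
  result: [sahbebog]
Order 2 then 1:
  2 Final Vowel Deletion: [sahbeboku] → [sahbebok]
  1 Intervocalic Voicing: no change — [sahbebok]
  result: [sahbebok]

2 then 1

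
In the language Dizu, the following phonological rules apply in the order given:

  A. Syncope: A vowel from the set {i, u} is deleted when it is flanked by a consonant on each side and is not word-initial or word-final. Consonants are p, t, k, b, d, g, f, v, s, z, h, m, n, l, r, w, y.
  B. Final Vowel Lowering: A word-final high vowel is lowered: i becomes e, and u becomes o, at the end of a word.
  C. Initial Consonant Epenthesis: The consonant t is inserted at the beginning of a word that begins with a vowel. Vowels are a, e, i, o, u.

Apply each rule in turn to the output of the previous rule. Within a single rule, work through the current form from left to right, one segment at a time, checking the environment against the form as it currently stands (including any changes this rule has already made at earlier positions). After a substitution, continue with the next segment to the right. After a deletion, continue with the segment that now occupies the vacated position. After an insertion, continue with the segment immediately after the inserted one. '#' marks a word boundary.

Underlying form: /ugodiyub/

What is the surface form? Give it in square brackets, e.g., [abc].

A Syncope: [ugodiyub] → [ugodyb]
B Final Vowel Lowering: no change — [ugodyb]
C Initial Consonant Epenthesis: [ugodyb] → [tugodyb]

[tugodyb]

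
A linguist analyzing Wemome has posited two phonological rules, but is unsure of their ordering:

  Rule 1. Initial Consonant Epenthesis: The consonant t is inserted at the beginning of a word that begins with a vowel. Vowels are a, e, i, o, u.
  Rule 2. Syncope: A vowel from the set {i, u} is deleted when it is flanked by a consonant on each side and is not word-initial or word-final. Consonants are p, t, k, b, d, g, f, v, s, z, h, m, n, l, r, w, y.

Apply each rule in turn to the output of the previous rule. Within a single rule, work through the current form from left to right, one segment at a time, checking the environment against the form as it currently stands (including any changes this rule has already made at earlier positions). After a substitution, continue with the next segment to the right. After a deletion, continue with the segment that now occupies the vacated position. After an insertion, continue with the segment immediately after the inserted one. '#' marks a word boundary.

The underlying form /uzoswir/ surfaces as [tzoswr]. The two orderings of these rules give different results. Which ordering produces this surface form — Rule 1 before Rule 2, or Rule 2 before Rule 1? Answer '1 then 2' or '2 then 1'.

1 then 2

Order 1 then 2:
  1 Initial Consonant Epenthesis: [uzoswir] → [tuzoswir]
  2 Syncope: [tuzoswir] → [tzoswr]
  result: [tzoswr]
Order 2 then 1:
  2 Syncope: [uzoswir] → [uzoswr]
  1 Initial Consonant Epenthesis: [uzoswr] → [tuzoswr]
  result: [tuzoswr]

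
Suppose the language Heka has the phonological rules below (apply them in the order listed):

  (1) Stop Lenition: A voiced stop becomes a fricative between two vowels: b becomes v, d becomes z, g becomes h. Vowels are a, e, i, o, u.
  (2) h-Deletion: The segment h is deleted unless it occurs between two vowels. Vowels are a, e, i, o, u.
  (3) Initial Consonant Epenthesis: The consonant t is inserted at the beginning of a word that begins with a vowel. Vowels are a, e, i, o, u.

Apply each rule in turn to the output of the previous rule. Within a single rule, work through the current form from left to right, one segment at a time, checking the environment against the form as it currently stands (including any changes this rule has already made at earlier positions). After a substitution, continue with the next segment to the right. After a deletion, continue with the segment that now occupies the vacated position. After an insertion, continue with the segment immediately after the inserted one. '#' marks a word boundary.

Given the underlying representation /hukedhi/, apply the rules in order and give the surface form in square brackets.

[tukedi]

(1) Stop Lenition: no change — [hukedhi]
(2) h-Deletion: [hukedhi] → [ukedi]
(3) Initial Consonant Epenthesis: [ukedi] → [tukedi]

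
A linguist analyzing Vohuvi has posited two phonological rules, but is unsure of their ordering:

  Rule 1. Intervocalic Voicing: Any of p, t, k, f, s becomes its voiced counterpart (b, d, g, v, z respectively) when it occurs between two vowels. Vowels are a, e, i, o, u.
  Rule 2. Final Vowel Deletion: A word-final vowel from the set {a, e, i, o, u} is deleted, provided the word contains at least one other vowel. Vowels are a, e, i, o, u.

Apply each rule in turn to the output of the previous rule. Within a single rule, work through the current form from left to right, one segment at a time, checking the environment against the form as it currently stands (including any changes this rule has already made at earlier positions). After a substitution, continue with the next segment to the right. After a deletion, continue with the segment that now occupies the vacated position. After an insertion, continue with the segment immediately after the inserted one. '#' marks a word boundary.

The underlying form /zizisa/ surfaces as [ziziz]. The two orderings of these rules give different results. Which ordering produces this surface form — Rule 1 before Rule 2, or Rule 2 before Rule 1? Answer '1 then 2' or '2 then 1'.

1 then 2

Order 1 then 2:
  1 Intervocalic Voicing: [zizisa] → [ziziza]
  2 Final Vowel Deletion: [ziziza] → [ziziz]
  result: [ziziz]
Order 2 then 1:
  2 Final Vowel Deletion: [zizisa] → [zizis]
  1 Intervocalic Voicing: no change — [zizis]
  result: [zizis]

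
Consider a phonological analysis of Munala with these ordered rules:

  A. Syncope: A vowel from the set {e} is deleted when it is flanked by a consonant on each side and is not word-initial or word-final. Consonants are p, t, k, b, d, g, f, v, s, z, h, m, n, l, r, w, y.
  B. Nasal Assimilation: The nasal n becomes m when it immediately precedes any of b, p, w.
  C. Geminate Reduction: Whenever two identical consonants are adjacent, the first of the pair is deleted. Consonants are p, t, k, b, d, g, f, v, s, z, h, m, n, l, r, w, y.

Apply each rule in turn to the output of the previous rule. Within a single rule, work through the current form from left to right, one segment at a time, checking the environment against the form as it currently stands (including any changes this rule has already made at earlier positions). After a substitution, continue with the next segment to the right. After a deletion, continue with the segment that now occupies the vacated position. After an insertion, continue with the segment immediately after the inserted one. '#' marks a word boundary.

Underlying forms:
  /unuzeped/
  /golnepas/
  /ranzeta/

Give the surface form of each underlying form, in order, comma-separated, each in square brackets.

[unuzpd], [golmpas], [ranzta]

/unuzeped/:
  A Syncope: [unuzeped] → [unuzpd]
  B Nasal Assimilation: no change — [unuzpd]
  C Geminate Reduction: no change — [unuzpd]
/golnepas/:
  A Syncope: [golnepas] → [golnpas]
  B Nasal Assimilation: [golnpas] → [golmpas]
  C Geminate Reduction: no change — [golmpas]
/ranzeta/:
  A Syncope: [ranzeta] → [ranzta]
  B Nasal Assimilation: no change — [ranzta]
  C Geminate Reduction: no change — [ranzta]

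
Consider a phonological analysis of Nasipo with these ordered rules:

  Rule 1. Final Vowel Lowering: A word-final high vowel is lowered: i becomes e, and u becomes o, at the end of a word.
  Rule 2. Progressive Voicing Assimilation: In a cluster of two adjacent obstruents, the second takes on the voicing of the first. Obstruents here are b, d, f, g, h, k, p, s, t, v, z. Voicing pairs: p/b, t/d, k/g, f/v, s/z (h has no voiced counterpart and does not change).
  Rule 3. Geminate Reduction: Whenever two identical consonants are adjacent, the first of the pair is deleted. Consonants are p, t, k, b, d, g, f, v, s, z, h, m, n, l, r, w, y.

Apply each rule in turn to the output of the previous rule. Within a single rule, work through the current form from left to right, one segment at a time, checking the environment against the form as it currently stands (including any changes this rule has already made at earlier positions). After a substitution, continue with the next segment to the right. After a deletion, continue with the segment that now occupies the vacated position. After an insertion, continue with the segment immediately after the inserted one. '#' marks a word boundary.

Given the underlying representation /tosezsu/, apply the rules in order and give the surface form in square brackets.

Rule 1 Final Vowel Lowering: [tosezsu] → [tosezso]
Rule 2 Progressive Voicing Assimilation: [tosezso] → [tosezzo]
Rule 3 Geminate Reduction: [tosezzo] → [tosezo]

[tosezo]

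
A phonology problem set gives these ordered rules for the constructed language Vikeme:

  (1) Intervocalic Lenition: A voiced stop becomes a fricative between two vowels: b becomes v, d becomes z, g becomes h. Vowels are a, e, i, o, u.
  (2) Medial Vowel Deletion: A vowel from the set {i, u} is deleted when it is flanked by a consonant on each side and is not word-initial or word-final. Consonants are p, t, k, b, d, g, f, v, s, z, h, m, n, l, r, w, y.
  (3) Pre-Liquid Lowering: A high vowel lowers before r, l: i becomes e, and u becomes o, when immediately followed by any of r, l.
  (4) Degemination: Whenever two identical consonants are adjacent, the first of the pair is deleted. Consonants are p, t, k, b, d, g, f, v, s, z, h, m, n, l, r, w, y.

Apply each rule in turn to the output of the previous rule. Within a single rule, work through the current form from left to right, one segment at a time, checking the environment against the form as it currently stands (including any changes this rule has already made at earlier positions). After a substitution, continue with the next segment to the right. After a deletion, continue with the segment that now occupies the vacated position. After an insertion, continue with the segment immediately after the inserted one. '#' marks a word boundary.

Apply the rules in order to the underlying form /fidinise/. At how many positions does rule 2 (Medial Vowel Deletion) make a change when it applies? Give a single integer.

3

(1) Intervocalic Lenition: [fidinise] → [fizinise]
(2) Medial Vowel Deletion: [fizinise] → [fznse]
(3) Pre-Liquid Lowering: no change — [fznse]
(4) Degemination: no change — [fznse]
Rule 2 changed 3 position(s).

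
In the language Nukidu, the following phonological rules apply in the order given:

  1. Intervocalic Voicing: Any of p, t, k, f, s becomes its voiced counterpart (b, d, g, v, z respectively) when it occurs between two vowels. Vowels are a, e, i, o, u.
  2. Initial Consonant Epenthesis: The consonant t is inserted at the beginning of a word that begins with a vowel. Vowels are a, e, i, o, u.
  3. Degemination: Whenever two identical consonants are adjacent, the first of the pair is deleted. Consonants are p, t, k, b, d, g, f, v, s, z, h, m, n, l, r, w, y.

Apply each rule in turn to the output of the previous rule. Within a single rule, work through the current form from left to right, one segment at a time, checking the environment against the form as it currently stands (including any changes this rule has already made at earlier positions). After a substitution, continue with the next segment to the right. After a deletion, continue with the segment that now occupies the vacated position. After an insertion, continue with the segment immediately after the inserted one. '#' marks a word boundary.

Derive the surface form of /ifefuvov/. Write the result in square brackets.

[tivevuvov]

1 Intervocalic Voicing: [ifefuvov] → [ivevuvov]
2 Initial Consonant Epenthesis: [ivevuvov] → [tivevuvov]
3 Degemination: no change — [tivevuvov]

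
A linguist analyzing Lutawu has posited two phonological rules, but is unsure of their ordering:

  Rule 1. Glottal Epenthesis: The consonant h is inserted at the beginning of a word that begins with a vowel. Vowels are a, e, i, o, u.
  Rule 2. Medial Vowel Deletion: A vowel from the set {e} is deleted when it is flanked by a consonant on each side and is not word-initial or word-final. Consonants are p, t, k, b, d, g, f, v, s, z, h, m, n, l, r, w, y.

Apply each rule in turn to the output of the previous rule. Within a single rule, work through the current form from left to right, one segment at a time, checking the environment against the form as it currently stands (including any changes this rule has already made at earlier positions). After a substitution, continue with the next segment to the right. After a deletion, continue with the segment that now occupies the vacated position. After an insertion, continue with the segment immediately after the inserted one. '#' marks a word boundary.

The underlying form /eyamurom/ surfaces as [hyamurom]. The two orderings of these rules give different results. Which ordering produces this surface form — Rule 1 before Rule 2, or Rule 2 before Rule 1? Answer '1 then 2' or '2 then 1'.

Order 1 then 2:
  1 Glottal Epenthesis: [eyamurom] → [heyamurom]
  2 Medial Vowel Deletion: [heyamurom] → [hyamurom]
  result: [hyamurom]
Order 2 then 1:
  2 Medial Vowel Deletion: no change — [eyamurom]
  1 Glottal Epenthesis: [eyamurom] → [heyamurom]
  result: [heyamurom]

1 then 2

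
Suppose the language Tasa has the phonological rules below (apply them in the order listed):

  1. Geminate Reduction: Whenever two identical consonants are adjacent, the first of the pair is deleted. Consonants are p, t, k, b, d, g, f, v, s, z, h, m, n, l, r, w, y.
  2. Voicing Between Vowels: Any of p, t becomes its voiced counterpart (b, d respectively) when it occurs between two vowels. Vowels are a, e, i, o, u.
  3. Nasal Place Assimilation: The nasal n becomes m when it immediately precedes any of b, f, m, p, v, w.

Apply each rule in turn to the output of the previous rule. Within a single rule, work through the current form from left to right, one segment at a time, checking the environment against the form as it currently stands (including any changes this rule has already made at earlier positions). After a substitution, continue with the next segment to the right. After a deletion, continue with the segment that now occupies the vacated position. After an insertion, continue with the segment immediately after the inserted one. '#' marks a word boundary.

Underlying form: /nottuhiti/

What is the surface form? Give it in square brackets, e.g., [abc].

1 Geminate Reduction: [nottuhiti] → [notuhiti]
2 Voicing Between Vowels: [notuhiti] → [noduhidi]
3 Nasal Place Assimilation: no change — [noduhidi]

[noduhidi]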